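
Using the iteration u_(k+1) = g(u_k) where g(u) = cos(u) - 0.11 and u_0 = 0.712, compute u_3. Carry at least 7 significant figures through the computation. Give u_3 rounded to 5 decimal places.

u_1 = g(0.712000) = 0.647057
u_2 = g(0.647057) = 0.687862
u_3 = g(0.687862) = 0.662605

0.66261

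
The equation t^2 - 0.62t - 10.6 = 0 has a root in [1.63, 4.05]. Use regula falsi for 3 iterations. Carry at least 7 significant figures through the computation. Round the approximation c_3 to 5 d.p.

f(1.630000) = -8.953700, f(4.050000) = 3.291500
step 1: c = 3.399506, f(c) = -1.151053 < 0 → new bracket [3.399506, 4.050000]
step 2: c = 3.568047, f(c) = -0.081229 < 0 → new bracket [3.568047, 4.050000]
step 3: c = 3.579654, f(c) = -0.005459 < 0 → new bracket [3.579654, 4.050000]

3.57965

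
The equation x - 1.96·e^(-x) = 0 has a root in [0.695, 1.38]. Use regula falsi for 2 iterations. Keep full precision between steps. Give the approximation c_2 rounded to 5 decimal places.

f(0.695000) = -0.283186, f(1.380000) = 0.886906
step 1: c = 0.860784, f(c) = 0.032036 > 0 → new bracket [0.695000, 0.860784]
step 2: c = 0.843935, f(c) = 0.001106 > 0 → new bracket [0.695000, 0.843935]

0.84394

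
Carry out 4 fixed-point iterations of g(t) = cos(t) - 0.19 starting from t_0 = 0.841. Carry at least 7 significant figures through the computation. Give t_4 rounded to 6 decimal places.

0.648755

t_1 = g(0.841000) = 0.476718
t_2 = g(0.476718) = 0.698506
t_3 = g(0.698506) = 0.575804
t_4 = g(0.575804) = 0.648755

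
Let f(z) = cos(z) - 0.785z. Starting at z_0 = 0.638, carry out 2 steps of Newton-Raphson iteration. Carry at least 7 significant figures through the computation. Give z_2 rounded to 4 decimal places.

0.8453

f'(z) = -sin(z) - 0.785
z_0 = 0.638000: f = 0.302459, f' = -1.380590 → z_1 = 0.638000 - (0.302459)/(-1.380590) = 0.857079
z_1 = 0.857079: f = -0.018159, f' = -1.540934 → z_2 = 0.857079 - (-0.018159)/(-1.540934) = 0.845295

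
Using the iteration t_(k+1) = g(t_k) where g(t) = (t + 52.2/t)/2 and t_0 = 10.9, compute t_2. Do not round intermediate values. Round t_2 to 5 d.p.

t_1 = g(10.900000) = 7.844495
t_2 = g(7.844495) = 7.249422

7.24942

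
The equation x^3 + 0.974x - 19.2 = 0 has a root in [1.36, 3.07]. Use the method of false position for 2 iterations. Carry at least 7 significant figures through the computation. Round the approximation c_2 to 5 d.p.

2.50977

False-position update: c = (a·f(b) − b·f(a))/(f(b) − f(a)); replace the endpoint whose sign matches f(c).
f(1.360000) = -15.359904, f(3.070000) = 12.724623
step 1: c = 2.295228, f(c) = -4.873023 < 0 → new bracket [2.295228, 3.070000]
step 2: c = 2.509773, f(c) = -0.946526 < 0 → new bracket [2.509773, 3.070000]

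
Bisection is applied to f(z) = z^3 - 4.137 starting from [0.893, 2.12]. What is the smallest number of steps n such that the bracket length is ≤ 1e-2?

7

Initial width b − a = 2.12 − 0.893 = 1.227000.
After n steps the width is (b−a)/2^n; need (b−a)/2^n ≤ 1e-2.
So n ≥ log₂(1.227000/1e-2) = log₂(122.7000) ≈ 6.9390.
Hence n = 7.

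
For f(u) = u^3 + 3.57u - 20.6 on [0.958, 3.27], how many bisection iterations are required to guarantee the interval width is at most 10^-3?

12

Initial width b − a = 3.27 − 0.958 = 2.312000.
After n steps the width is (b−a)/2^n; need (b−a)/2^n ≤ 10^-3.
So n ≥ log₂(2.312000/10^-3) = log₂(2312.0000) ≈ 11.1749.
Hence n = 12.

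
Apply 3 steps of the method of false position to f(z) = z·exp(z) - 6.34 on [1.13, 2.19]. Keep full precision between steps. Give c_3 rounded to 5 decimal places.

1.43857

False-position update: c = (a·f(b) − b·f(a))/(f(b) − f(a)); replace the endpoint whose sign matches f(c).
f(1.130000) = -2.841908, f(2.190000) = 13.228117
step 1: c = 1.317456, f(c) = -1.420738 < 0 → new bracket [1.317456, 2.190000]
step 2: c = 1.402081, f(c) = -0.642439 < 0 → new bracket [1.402081, 2.190000]
step 3: c = 1.438575, f(c) = -0.276862 < 0 → new bracket [1.438575, 2.190000]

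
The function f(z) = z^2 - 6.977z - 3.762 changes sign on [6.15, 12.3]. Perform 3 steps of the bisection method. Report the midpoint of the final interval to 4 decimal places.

7.3031

f(6.150000) = -8.848050, f(12.300000) = 61.710900 (opposite signs)
step 1: m = 9.225000, f(m) = 16.975800 > 0 → root in [6.150000, 9.225000]
step 2: m = 7.687500, f(m) = 1.699969 > 0 → root in [6.150000, 7.687500]
step 3: m = 6.918750, f(m) = -4.165017 < 0 → root in [6.918750, 7.687500]
Midpoint of [6.918750, 7.687500] = 7.303125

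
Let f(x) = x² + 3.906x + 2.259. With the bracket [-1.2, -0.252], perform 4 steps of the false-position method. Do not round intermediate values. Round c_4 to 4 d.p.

False-position update: c = (a·f(b) − b·f(a))/(f(b) − f(a)); replace the endpoint whose sign matches f(c).
f(-1.200000) = -0.988200, f(-0.252000) = 1.338192
step 1: c = -0.797311, f(c) = -0.219591 < 0 → new bracket [-0.797311, -0.252000]
step 2: c = -0.720442, f(c) = -0.036009 < 0 → new bracket [-0.720442, -0.252000]
step 3: c = -0.708167, f(c) = -0.005599 < 0 → new bracket [-0.708167, -0.252000]
step 4: c = -0.706266, f(c) = -0.000863 < 0 → new bracket [-0.706266, -0.252000]

-0.7063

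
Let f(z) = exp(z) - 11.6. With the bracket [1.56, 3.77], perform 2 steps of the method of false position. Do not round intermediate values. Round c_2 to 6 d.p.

f(1.560000) = -6.841179, f(3.770000) = 31.780065
step 1: c = 1.951469, f(c) = -4.560982 < 0 → new bracket [1.951469, 3.770000]
step 2: c = 2.179703, f(c) = -2.756317 < 0 → new bracket [2.179703, 3.770000]

2.179703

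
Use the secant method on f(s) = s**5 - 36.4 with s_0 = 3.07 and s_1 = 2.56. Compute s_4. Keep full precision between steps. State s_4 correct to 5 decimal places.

2.07443

f(s_0) = 236.304232, f(s_1) = 73.551163
s_2 = 2.560000 - (73.551163)·(2.560000 - 3.070000)/(73.551163 - (236.304232)) = 2.329521; f(s_2) = 32.201492
s_3 = 2.329521 - (32.201492)·(2.329521 - 2.560000)/(32.201492 - (73.551163)) = 2.150034; f(s_3) = 9.543753
s_4 = 2.150034 - (9.543753)·(2.150034 - 2.329521)/(9.543753 - (32.201492)) = 2.074431; f(s_4) = 2.014496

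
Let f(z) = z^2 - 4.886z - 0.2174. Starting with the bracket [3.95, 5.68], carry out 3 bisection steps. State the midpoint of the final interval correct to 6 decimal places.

f(3.950000) = -3.914600, f(5.680000) = 4.292520 (opposite signs)
step 1: m = 4.815000, f(m) = -0.559265 < 0 → root in [4.815000, 5.680000]
step 2: m = 5.247500, f(m) = 1.679571 > 0 → root in [4.815000, 5.247500]
step 3: m = 5.031250, f(m) = 0.513389 > 0 → root in [4.815000, 5.031250]
Midpoint of [4.815000, 5.031250] = 4.923125

4.923125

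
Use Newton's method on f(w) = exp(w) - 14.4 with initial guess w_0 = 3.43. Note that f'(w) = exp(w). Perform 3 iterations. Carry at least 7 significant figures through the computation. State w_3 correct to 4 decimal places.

w_0 = 3.430000: f = 16.476643, f' = 30.876643 → w_1 = 3.430000 - (16.476643)/(30.876643) = 2.896372
w_1 = 2.896372: f = 3.708328, f' = 18.108328 → w_2 = 2.896372 - (3.708328)/(18.108328) = 2.691586
w_2 = 2.691586: f = 0.355061, f' = 14.755061 → w_3 = 2.691586 - (0.355061)/(14.755061) = 2.667522

2.6675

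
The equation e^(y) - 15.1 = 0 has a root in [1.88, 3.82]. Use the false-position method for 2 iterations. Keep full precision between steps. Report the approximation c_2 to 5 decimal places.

2.52092

False-position update: c = (a·f(b) − b·f(a))/(f(b) − f(a)); replace the endpoint whose sign matches f(c).
f(1.880000) = -8.546495, f(3.820000) = 30.504208
step 1: c = 2.304581, f(c) = -5.080017 < 0 → new bracket [2.304581, 3.820000]
step 2: c = 2.520923, f(c) = -2.659925 < 0 → new bracket [2.520923, 3.820000]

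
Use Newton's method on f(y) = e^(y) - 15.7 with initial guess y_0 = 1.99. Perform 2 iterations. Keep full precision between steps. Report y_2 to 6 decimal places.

2.818301

f'(y) = e^(y)
y_0 = 1.990000: f = -8.384466, f' = 7.315534 → y_1 = 1.990000 - (-8.384466)/(7.315534) = 3.136118
y_1 = 3.136118: f = 7.314356, f' = 23.014356 → y_2 = 3.136118 - (7.314356)/(23.014356) = 2.818301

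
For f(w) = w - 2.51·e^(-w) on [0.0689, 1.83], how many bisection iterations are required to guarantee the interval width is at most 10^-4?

Initial width b − a = 1.83 − 0.0689 = 1.761100.
After n steps the width is (b−a)/2^n; need (b−a)/2^n ≤ 10^-4.
So n ≥ log₂(1.761100/10^-4) = log₂(17611.0000) ≈ 14.1042.
Hence n = 15.

15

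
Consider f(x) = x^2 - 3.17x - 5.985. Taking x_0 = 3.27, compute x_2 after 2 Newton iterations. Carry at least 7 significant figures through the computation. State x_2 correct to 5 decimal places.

4.52996

f'(x) = 2x - 3.17
x_0 = 3.270000: f = -5.658000, f' = 3.370000 → x_1 = 3.270000 - (-5.658000)/(3.370000) = 4.948932
x_1 = 4.948932: f = 2.818812, f' = 6.727864 → x_2 = 4.948932 - (2.818812)/(6.727864) = 4.529956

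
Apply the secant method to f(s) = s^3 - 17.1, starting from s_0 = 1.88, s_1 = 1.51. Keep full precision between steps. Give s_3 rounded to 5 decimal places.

Secant update: s_(k+1) = s_k − f(s_k)·(s_k − s_(k-1))/(f(s_k) − f(s_(k-1))).
f(s_0) = -10.455328, f(s_1) = -13.657049
s_2 = 1.510000 - (-13.657049)·(1.510000 - 1.880000)/(-13.657049 - (-10.455328)) = 3.088247; f(s_2) = 12.353458
s_3 = 3.088247 - (12.353458)·(3.088247 - 1.510000)/(12.353458 - (-13.657049)) = 2.338673; f(s_3) = -4.308883

2.33867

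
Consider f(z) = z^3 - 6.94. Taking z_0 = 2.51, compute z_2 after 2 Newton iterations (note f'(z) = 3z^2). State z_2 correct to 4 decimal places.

1.9159

z_0 = 2.510000: f = 8.873251, f' = 18.900300 → z_1 = 2.510000 - (8.873251)/(18.900300) = 2.040523
z_1 = 2.040523: f = 1.556199, f' = 12.491206 → z_2 = 2.040523 - (1.556199)/(12.491206) = 1.915940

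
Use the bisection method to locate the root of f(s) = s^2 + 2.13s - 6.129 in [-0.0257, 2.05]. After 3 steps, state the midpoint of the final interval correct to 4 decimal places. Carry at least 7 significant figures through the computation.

f(-0.025700) = -6.183081, f(2.050000) = 2.440000 (opposite signs)
step 1: m = 1.012150, f(m) = -2.948673 < 0 → root in [1.012150, 2.050000]
step 2: m = 1.531075, f(m) = -0.523620 < 0 → root in [1.531075, 2.050000]
step 3: m = 1.790537, f(m) = 0.890869 > 0 → root in [1.531075, 1.790537]
Midpoint of [1.531075, 1.790537] = 1.660806

1.6608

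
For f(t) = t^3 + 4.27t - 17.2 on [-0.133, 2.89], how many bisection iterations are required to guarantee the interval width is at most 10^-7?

Initial width b − a = 2.89 − -0.133 = 3.023000.
After n steps the width is (b−a)/2^n; need (b−a)/2^n ≤ 10^-7.
So n ≥ log₂(3.023000/10^-7) = log₂(30230000.0000) ≈ 24.8495.
Hence n = 25.

25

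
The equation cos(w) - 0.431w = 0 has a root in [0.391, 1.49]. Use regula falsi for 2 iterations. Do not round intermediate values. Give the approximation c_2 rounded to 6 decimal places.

1.081095

False-position update: c = (a·f(b) − b·f(a))/(f(b) − f(a)); replace the endpoint whose sign matches f(c).
f(0.391000) = 0.756007, f(1.490000) = -0.561482
step 1: c = 1.021633, f(c) = 0.081650 > 0 → new bracket [1.021633, 1.490000]
step 2: c = 1.081095, f(c) = 0.004410 > 0 → new bracket [1.081095, 1.490000]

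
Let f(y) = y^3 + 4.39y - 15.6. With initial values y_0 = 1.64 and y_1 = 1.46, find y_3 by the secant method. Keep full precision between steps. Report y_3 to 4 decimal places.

f(y_0) = -3.989456, f(y_1) = -6.078464
y_2 = 1.460000 - (-6.078464)·(1.460000 - 1.640000)/(-6.078464 - (-3.989456)) = 1.983753; f(y_2) = 0.915286
y_3 = 1.983753 - (0.915286)·(1.983753 - 1.460000)/(0.915286 - (-6.078464)) = 1.915208; f(y_3) = -0.167210

1.9152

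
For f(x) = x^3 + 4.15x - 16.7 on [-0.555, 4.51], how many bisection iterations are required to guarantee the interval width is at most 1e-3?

Initial width b − a = 4.51 − -0.555 = 5.065000.
After n steps the width is (b−a)/2^n; need (b−a)/2^n ≤ 1e-3.
So n ≥ log₂(5.065000/1e-3) = log₂(5065.0000) ≈ 12.3063.
Hence n = 13.

13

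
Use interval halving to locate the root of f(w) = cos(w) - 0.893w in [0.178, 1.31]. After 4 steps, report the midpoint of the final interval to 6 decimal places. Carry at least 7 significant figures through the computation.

0.779375

f(0.178000) = 0.825246, f(1.310000) = -0.911980 (opposite signs)
step 1: m = 0.744000, f(m) = 0.071374 > 0 → root in [0.744000, 1.310000]
step 2: m = 1.027000, f(m) = -0.399723 < 0 → root in [0.744000, 1.027000]
step 3: m = 0.885500, f(m) = -0.157849 < 0 → root in [0.744000, 0.885500]
step 4: m = 0.814750, f(m) = -0.041521 < 0 → root in [0.744000, 0.814750]
Midpoint of [0.744000, 0.814750] = 0.779375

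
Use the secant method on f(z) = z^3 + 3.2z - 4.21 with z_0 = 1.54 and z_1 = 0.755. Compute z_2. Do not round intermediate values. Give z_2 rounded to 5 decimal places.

f(z_0) = 4.370264, f(z_1) = -1.363631
z_2 = 0.755000 - (-1.363631)·(0.755000 - 1.540000)/(-1.363631 - (4.370264)) = 0.941688; f(z_2) = -0.361531

0.94169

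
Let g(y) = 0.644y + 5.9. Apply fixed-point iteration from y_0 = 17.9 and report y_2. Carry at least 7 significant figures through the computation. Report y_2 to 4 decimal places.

17.1234

y_1 = g(17.900000) = 17.427600
y_2 = g(17.427600) = 17.123374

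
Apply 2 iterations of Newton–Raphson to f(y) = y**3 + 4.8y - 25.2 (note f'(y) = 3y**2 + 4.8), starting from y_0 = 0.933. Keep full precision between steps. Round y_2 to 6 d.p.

y_0 = 0.933000: f = -19.909434, f' = 7.411467 → y_1 = 0.933000 - (-19.909434)/(7.411467) = 3.619301
y_1 = 3.619301: f = 39.583113, f' = 44.098027 → y_2 = 3.619301 - (39.583113)/(44.098027) = 2.721685

2.721685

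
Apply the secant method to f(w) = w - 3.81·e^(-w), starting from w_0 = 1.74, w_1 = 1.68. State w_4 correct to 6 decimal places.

1.175910

f(w_0) = 1.071267, f(w_1) = 0.969915
w_2 = 1.680000 - (0.969915)·(1.680000 - 1.740000)/(0.969915 - (1.071267)) = 1.105815; f(w_2) = -0.155071
w_3 = 1.105815 - (-0.155071)·(1.105815 - 1.680000)/(-0.155071 - (0.969915)) = 1.184962; f(w_3) = 0.020025
w_4 = 1.184962 - (0.020025)·(1.184962 - 1.105815)/(0.020025 - (-0.155071)) = 1.175910; f(w_4) = 0.000381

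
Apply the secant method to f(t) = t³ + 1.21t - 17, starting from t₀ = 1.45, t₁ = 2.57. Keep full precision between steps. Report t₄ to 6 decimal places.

f(t_0) = -12.196875, f(t_1) = 3.084293
t_2 = 2.570000 - (3.084293)·(2.570000 - 1.450000)/(3.084293 - (-12.196875)) = 2.343943; f(t_2) = -1.286037
t_3 = 2.343943 - (-1.286037)·(2.343943 - 2.570000)/(-1.286037 - (3.084293)) = 2.410464; f(t_3) = -0.077730
t_4 = 2.410464 - (-0.077730)·(2.410464 - 2.343943)/(-0.077730 - (-1.286037)) = 2.414743; f(t_4) = 0.002172

2.414743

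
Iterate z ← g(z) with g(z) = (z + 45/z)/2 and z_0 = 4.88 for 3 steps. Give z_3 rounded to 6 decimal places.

6.708209

z_1 = g(4.880000) = 7.050656
z_2 = g(7.050656) = 6.716520
z_3 = g(6.716520) = 6.708209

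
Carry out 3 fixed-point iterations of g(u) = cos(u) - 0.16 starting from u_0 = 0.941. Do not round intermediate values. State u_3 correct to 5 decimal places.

u_1 = g(0.941000) = 0.428980
u_2 = g(0.428980) = 0.749390
u_3 = g(0.749390) = 0.572104

0.57210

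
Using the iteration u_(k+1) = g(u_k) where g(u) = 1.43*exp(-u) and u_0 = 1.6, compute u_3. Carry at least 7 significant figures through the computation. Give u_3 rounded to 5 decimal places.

u_1 = g(1.600000) = 0.288712
u_2 = g(0.288712) = 1.071396
u_3 = g(1.071396) = 0.489818

0.48982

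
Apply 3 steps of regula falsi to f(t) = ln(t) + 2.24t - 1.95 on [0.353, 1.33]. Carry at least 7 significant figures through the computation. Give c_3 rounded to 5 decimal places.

False-position update: c = (a·f(b) − b·f(a))/(f(b) − f(a)); replace the endpoint whose sign matches f(c).
f(0.353000) = -2.200567, f(1.330000) = 1.314379
step 1: c = 0.964661, f(c) = 0.174861 > 0 → new bracket [0.353000, 0.964661]
step 2: c = 0.919635, f(c) = 0.026203 > 0 → new bracket [0.353000, 0.919635]
step 3: c = 0.912967, f(c) = 0.003990 > 0 → new bracket [0.353000, 0.912967]

0.91297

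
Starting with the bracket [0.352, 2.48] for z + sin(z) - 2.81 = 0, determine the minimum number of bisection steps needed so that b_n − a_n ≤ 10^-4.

15

Initial width b − a = 2.48 − 0.352 = 2.128000.
After n steps the width is (b−a)/2^n; need (b−a)/2^n ≤ 10^-4.
So n ≥ log₂(2.128000/10^-4) = log₂(21280.0000) ≈ 14.3772.
Hence n = 15.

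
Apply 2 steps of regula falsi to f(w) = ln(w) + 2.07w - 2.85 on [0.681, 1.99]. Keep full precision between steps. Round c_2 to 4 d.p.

False-position update: c = (a·f(b) − b·f(a))/(f(b) − f(a)); replace the endpoint whose sign matches f(c).
f(0.681000) = -1.824523, f(1.990000) = 1.957435
step 1: c = 1.312499, f(c) = 0.138804 > 0 → new bracket [0.681000, 1.312499]
step 2: c = 1.267852, f(c) = 0.011779 > 0 → new bracket [0.681000, 1.267852]

1.2679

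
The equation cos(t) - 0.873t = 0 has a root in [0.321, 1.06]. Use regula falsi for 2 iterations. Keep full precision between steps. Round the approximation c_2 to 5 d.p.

0.79739

f(0.321000) = 0.668687, f(1.060000) = -0.436508
step 1: c = 0.768125, f(c) = 0.048642 > 0 → new bracket [0.768125, 1.060000]
step 2: c = 0.797389, f(c) = 0.002457 > 0 → new bracket [0.797389, 1.060000]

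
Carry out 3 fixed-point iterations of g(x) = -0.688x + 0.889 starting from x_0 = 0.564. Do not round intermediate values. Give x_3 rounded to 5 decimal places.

x_1 = g(0.564000) = 0.500968
x_2 = g(0.500968) = 0.544334
x_3 = g(0.544334) = 0.514498

0.51450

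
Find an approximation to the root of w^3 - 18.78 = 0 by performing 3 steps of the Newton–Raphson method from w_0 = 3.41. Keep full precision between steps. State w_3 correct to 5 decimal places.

f'(w) = 3w^2
w_0 = 3.410000: f = 20.871821, f' = 34.884300 → w_1 = 3.410000 - (20.871821)/(34.884300) = 2.811684
w_1 = 2.811684: f = 3.447965, f' = 23.716707 → w_2 = 2.811684 - (3.447965)/(23.716707) = 2.666303
w_2 = 2.666303: f = 0.175208, f' = 21.327517 → w_3 = 2.666303 - (0.175208)/(21.327517) = 2.658088

2.65809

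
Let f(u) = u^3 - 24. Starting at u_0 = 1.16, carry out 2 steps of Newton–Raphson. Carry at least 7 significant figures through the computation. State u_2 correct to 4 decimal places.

Newton update: u ← u − f(u)/f'(u).
f'(u) = 3u^2
u_0 = 1.160000: f = -22.439104, f' = 4.036800 → u_1 = 1.160000 - (-22.439104)/(4.036800) = 6.718637
u_1 = 6.718637: f = 279.279771, f' = 135.420231 → u_2 = 6.718637 - (279.279771)/(135.420231) = 4.656317

4.6563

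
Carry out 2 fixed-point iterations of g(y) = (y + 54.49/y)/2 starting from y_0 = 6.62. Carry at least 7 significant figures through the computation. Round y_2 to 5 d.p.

y_1 = g(6.620000) = 7.425559
y_2 = g(7.425559) = 7.381864

7.38186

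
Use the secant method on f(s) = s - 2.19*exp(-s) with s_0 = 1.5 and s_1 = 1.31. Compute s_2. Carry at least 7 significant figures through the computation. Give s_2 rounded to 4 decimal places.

Secant update: s_(k+1) = s_k − f(s_k)·(s_k − s_(k-1))/(f(s_k) − f(s_(k-1))).
f(s_0) = 1.011345, f(s_1) = 0.719094
s_2 = 1.310000 - (0.719094)·(1.310000 - 1.500000)/(0.719094 - (1.011345)) = 0.842498; f(s_2) = -0.100589

0.8425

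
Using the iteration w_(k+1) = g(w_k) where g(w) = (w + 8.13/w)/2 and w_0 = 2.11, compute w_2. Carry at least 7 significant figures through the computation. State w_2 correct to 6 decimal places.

2.854159

w_1 = g(2.110000) = 2.981540
w_2 = g(2.981540) = 2.854159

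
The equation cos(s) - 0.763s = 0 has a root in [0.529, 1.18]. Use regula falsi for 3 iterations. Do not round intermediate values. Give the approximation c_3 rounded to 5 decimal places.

f(0.529000) = 0.459685, f(1.180000) = -0.519415
step 1: c = 0.834643, f(c) = 0.034610 > 0 → new bracket [0.834643, 1.180000]
step 2: c = 0.856217, f(c) = 0.002006 > 0 → new bracket [0.856217, 1.180000]
step 3: c = 0.857463, f(c) = 0.000114 > 0 → new bracket [0.857463, 1.180000]

0.85746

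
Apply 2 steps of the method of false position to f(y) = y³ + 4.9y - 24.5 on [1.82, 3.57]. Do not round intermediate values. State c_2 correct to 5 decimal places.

False-position update: c = (a·f(b) − b·f(a))/(f(b) − f(a)); replace the endpoint whose sign matches f(c).
f(1.820000) = -9.553432, f(3.570000) = 38.492293
step 1: c = 2.167971, f(c) = -3.687271 < 0 → new bracket [2.167971, 3.570000]
step 2: c = 2.290534, f(c) = -1.258993 < 0 → new bracket [2.290534, 3.570000]

2.29053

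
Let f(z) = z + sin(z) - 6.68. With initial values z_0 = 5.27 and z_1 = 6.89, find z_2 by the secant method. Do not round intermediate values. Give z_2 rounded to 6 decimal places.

6.474039

f(z_0) = -2.258522, f(z_1) = 0.780254
z_2 = 6.890000 - (0.780254)·(6.890000 - 5.270000)/(0.780254 - (-2.258522)) = 6.474039; f(z_2) = -0.016263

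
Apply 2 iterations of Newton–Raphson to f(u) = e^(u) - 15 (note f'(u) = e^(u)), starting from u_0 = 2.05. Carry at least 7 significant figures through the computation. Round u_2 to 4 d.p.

2.7421

u_0 = 2.050000: f = -7.232099, f' = 7.767901 → u_1 = 2.050000 - (-7.232099)/(7.767901) = 2.981024
u_1 = 2.981024: f = 4.707979, f' = 19.707979 → u_2 = 2.981024 - (4.707979)/(19.707979) = 2.742137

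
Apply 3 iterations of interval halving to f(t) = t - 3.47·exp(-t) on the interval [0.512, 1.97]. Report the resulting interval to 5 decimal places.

[1.05875, 1.24100]

f(0.512000) = -1.567556, f(1.970000) = 1.486085 (opposite signs)
step 1: m = 1.241000, f(m) = 0.237840 > 0 → root in [0.512000, 1.241000]
step 2: m = 0.876500, f(m) = -0.567843 < 0 → root in [0.876500, 1.241000]
step 3: m = 1.058750, f(m) = -0.144955 < 0 → root in [1.058750, 1.241000]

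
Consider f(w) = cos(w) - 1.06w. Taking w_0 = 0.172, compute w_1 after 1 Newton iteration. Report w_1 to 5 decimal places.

Newton update: w ← w − f(w)/f'(w).
f'(w) = -sin(w) - 1.06
w_0 = 0.172000: f = 0.802924, f' = -1.231153 → w_1 = 0.172000 - (0.802924)/(-1.231153) = 0.824173

0.82417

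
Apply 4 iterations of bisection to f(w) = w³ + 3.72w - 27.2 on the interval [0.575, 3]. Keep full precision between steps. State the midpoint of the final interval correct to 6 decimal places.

2.621094

f(0.575000) = -24.870891, f(3.000000) = 10.960000 (opposite signs)
step 1: m = 1.787500, f(m) = -14.839158 < 0 → root in [1.787500, 3.000000]
step 2: m = 2.393750, f(m) = -4.578969 < 0 → root in [2.393750, 3.000000]
step 3: m = 2.696875, f(m) = 2.447110 > 0 → root in [2.393750, 2.696875]
step 4: m = 2.545312, f(m) = -1.241336 < 0 → root in [2.545312, 2.696875]
Midpoint of [2.545312, 2.696875] = 2.621094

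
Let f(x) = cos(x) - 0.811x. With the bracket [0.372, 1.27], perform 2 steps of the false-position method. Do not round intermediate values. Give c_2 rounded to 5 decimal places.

f(0.372000) = 0.629910, f(1.270000) = -0.733689
step 1: c = 0.786828, f(c) = 0.067977 > 0 → new bracket [0.786828, 1.270000]
step 2: c = 0.827799, f(c) = 0.005154 > 0 → new bracket [0.827799, 1.270000]

0.82780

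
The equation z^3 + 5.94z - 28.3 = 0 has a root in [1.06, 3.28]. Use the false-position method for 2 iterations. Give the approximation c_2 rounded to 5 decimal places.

False-position update: c = (a·f(b) − b·f(a))/(f(b) − f(a)); replace the endpoint whose sign matches f(c).
f(1.060000) = -20.812584, f(3.280000) = 26.470752
step 1: c = 2.037172, f(c) = -7.744798 < 0 → new bracket [2.037172, 3.280000]
step 2: c = 2.318490, f(c) = -2.065372 < 0 → new bracket [2.318490, 3.280000]

2.31849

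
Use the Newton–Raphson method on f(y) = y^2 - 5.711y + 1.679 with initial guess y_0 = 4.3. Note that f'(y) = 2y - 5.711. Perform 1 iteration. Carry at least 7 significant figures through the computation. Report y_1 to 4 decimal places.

y_0 = 4.300000: f = -4.388300, f' = 2.889000 → y_1 = 4.300000 - (-4.388300)/(2.889000) = 5.818969

5.8190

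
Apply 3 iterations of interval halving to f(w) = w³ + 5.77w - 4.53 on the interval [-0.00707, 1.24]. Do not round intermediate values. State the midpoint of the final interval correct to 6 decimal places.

0.694407

f(-0.007070) = -4.570794, f(1.240000) = 4.531424 (opposite signs)
step 1: m = 0.616465, f(m) = -0.738722 < 0 → root in [0.616465, 1.240000]
step 2: m = 0.928233, f(m) = 1.625681 > 0 → root in [0.616465, 0.928233]
step 3: m = 0.772349, f(m) = 0.387176 > 0 → root in [0.616465, 0.772349]
Midpoint of [0.616465, 0.772349] = 0.694407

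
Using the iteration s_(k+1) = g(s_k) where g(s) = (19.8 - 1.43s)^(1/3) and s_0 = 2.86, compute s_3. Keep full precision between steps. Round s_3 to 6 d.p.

s_1 = g(2.860000) = 2.504536
s_2 = g(2.504536) = 2.531262
s_3 = g(2.531262) = 2.529272

2.529272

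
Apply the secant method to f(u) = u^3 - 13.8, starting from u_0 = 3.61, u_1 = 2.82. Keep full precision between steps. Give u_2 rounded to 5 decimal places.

2.54322

Secant update: u_(k+1) = u_k − f(u_k)·(u_k − u_(k-1))/(f(u_k) − f(u_(k-1))).
f(u_0) = 33.245881, f(u_1) = 8.625768
u_2 = 2.820000 - (8.625768)·(2.820000 - 3.610000)/(8.625768 - (33.245881)) = 2.543220; f(u_2) = 2.649464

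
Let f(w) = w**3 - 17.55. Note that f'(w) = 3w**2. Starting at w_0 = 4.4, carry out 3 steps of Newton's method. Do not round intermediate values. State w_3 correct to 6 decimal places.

Newton update: w ← w − f(w)/f'(w).
w_0 = 4.400000: f = 67.634000, f' = 58.080000 → w_1 = 4.400000 - (67.634000)/(58.080000) = 3.235503
w_1 = 3.235503: f = 16.320790, f' = 31.405434 → w_2 = 3.235503 - (16.320790)/(31.405434) = 2.715822
w_2 = 2.715822: f = 2.481066, f' = 22.127073 → w_3 = 2.715822 - (2.481066)/(22.127073) = 2.603694

2.603694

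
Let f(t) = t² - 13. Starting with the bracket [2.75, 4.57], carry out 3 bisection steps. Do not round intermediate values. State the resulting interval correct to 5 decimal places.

f(2.750000) = -5.437500, f(4.570000) = 7.884900 (opposite signs)
step 1: m = 3.660000, f(m) = 0.395600 > 0 → root in [2.750000, 3.660000]
step 2: m = 3.205000, f(m) = -2.727975 < 0 → root in [3.205000, 3.660000]
step 3: m = 3.432500, f(m) = -1.217944 < 0 → root in [3.432500, 3.660000]

[3.43250, 3.66000]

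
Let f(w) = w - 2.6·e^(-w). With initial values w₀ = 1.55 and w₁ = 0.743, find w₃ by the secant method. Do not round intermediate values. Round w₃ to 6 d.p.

0.979781

Secant update: w_(k+1) = w_k − f(w_k)·(w_k − w_(k-1))/(f(w_k) − f(w_(k-1))).
f(w_0) = 0.998155, f(w_1) = -0.493780
w_2 = 0.743000 - (-0.493780)·(0.743000 - 1.550000)/(-0.493780 - (0.998155)) = 1.010090; f(w_2) = 0.063205
w_3 = 1.010090 - (0.063205)·(1.010090 - 0.743000)/(0.063205 - (-0.493780)) = 0.979781; f(w_3) = 0.003759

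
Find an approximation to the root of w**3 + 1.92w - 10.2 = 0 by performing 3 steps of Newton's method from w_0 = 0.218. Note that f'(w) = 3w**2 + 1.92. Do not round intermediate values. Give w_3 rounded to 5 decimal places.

Newton update: w ← w − f(w)/f'(w).
w_0 = 0.218000: f = -9.771080, f' = 2.062572 → w_1 = 0.218000 - (-9.771080)/(2.062572) = 4.955328
w_1 = 4.955328: f = 120.993663, f' = 75.585822 → w_2 = 4.955328 - (120.993663)/(75.585822) = 3.354582
w_2 = 3.354582: f = 33.990661, f' = 35.679669 → w_3 = 3.354582 - (33.990661)/(35.679669) = 2.401920

2.40192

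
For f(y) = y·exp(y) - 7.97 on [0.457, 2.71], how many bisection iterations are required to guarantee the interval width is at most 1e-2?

Initial width b − a = 2.71 − 0.457 = 2.253000.
After n steps the width is (b−a)/2^n; need (b−a)/2^n ≤ 1e-2.
So n ≥ log₂(2.253000/1e-2) = log₂(225.3000) ≈ 7.8157.
Hence n = 8.

8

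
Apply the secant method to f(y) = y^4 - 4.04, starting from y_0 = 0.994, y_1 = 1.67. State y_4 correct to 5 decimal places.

1.42175

f(y_0) = -3.063785, f(y_1) = 3.737963
y_2 = 1.670000 - (3.737963)·(1.670000 - 0.994000)/(3.737963 - (-3.063785)) = 1.298498; f(y_2) = -1.197077
y_3 = 1.298498 - (-1.197077)·(1.298498 - 1.670000)/(-1.197077 - (3.737963)) = 1.388612; f(y_3) = -0.321877
y_4 = 1.388612 - (-0.321877)·(1.388612 - 1.298498)/(-0.321877 - (-1.197077)) = 1.421754; f(y_4) = 0.045993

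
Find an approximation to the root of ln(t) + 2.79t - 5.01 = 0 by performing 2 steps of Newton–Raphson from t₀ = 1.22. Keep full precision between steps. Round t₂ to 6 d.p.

Newton update: t ← t − f(t)/f'(t).
f'(t) = 1/t + 2.79
t_0 = 1.220000: f = -1.407349, f' = 3.609672 → t_1 = 1.220000 - (-1.407349)/(3.609672) = 1.609883
t_1 = 1.609883: f = -0.042266, f' = 3.411163 → t_2 = 1.609883 - (-0.042266)/(3.411163) = 1.622273

1.622273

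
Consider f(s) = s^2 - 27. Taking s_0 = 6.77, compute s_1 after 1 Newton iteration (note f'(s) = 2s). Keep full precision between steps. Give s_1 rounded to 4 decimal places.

s_0 = 6.770000: f = 18.832900, f' = 13.540000 → s_1 = 6.770000 - (18.832900)/(13.540000) = 5.379092

5.3791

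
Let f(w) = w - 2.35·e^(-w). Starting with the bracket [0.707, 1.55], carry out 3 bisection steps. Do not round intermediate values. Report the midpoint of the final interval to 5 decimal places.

f(0.707000) = -0.451835, f(1.550000) = 1.051217 (opposite signs)
step 1: m = 1.128500, f(m) = 0.368232 > 0 → root in [0.707000, 1.128500]
step 2: m = 0.917750, f(m) = -0.020879 < 0 → root in [0.917750, 1.128500]
step 3: m = 1.023125, f(m) = 0.178371 > 0 → root in [0.917750, 1.023125]
Midpoint of [0.917750, 1.023125] = 0.970438

0.97044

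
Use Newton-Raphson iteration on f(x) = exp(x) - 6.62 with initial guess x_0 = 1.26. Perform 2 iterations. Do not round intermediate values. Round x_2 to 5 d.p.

Newton update: x ← x − f(x)/f'(x).
f'(x) = exp(x)
x_0 = 1.260000: f = -3.094579, f' = 3.525421 → x_1 = 1.260000 - (-3.094579)/(3.525421) = 2.137790
x_1 = 2.137790: f = 1.860672, f' = 8.480672 → x_2 = 2.137790 - (1.860672)/(8.480672) = 1.918388

1.91839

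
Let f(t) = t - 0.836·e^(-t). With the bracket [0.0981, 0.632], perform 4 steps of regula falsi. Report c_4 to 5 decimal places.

f(0.098100) = -0.659783, f(0.632000) = 0.187643
step 1: c = 0.513780, f(c) = 0.013660 > 0 → new bracket [0.098100, 0.513780]
step 2: c = 0.505349, f(c) = 0.000994 > 0 → new bracket [0.098100, 0.505349]
step 3: c = 0.504736, f(c) = 0.000072 > 0 → new bracket [0.098100, 0.504736]
step 4: c = 0.504692, f(c) = 0.000005 > 0 → new bracket [0.098100, 0.504692]

0.50469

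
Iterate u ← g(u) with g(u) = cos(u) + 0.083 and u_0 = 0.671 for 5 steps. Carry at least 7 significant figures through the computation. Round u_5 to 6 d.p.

0.808126

u_1 = g(0.671000) = 0.866200
u_2 = g(0.866200) = 0.730726
u_3 = g(0.730726) = 0.827690
u_4 = g(0.827690) = 0.759579
u_5 = g(0.759579) = 0.808126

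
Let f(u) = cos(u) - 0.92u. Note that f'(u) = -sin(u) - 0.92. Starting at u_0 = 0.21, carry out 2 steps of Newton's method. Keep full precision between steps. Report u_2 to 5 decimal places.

u_0 = 0.210000: f = 0.784831, f' = -1.128460 → u_1 = 0.210000 - (0.784831)/(-1.128460) = 0.905489
u_1 = 0.905489: f = -0.215748, f' = -1.706727 → u_2 = 0.905489 - (-0.215748)/(-1.706727) = 0.779078

0.77908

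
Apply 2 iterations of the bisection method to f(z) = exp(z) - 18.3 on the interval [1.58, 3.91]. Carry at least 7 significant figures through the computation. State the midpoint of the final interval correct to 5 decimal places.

f(1.580000) = -13.445044, f(3.910000) = 31.598952 (opposite signs)
step 1: m = 2.745000, f(m) = -2.735386 < 0 → root in [2.745000, 3.910000]
step 2: m = 3.327500, f(m) = 9.568583 > 0 → root in [2.745000, 3.327500]
Midpoint of [2.745000, 3.327500] = 3.036250

3.03625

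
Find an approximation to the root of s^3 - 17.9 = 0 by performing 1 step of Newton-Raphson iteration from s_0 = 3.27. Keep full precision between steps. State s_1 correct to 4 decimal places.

2.7380

f'(s) = 3s^2
s_0 = 3.270000: f = 17.065783, f' = 32.078700 → s_1 = 3.270000 - (17.065783)/(32.078700) = 2.738003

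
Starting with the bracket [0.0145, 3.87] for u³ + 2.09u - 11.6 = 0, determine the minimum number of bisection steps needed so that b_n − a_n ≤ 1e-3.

Initial width b − a = 3.87 − 0.0145 = 3.855500.
After n steps the width is (b−a)/2^n; need (b−a)/2^n ≤ 1e-3.
So n ≥ log₂(3.855500/1e-3) = log₂(3855.5000) ≈ 11.9127.
Hence n = 12.

12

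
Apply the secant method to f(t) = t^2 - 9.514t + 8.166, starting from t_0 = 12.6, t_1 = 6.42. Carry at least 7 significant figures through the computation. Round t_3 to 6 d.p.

8.987187

f(t_0) = 47.049600, f(t_1) = -11.697480
t_2 = 6.420000 - (-11.697480)·(6.420000 - 12.600000)/(-11.697480 - (47.049600)) = 7.650537; f(t_2) = -6.090496
t_3 = 7.650537 - (-6.090496)·(7.650537 - 6.420000)/(-6.090496 - (-11.697480)) = 8.987187; f(t_3) = 3.431431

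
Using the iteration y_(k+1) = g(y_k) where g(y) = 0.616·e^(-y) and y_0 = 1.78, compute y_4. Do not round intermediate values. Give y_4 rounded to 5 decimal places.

y_1 = g(1.780000) = 0.103881
y_2 = g(0.103881) = 0.555221
y_3 = g(0.555221) = 0.353550
y_4 = g(0.353550) = 0.432549

0.43255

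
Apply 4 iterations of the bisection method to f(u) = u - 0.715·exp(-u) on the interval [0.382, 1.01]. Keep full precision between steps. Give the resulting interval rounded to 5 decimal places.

[0.42125, 0.46050]

f(0.382000) = -0.105984, f(1.010000) = 0.749583 (opposite signs)
step 1: m = 0.696000, f(m) = 0.339518 > 0 → root in [0.382000, 0.696000]
step 2: m = 0.539000, f(m) = 0.121918 > 0 → root in [0.382000, 0.539000]
step 3: m = 0.460500, f(m) = 0.009358 > 0 → root in [0.382000, 0.460500]
step 4: m = 0.421250, f(m) = -0.047952 < 0 → root in [0.421250, 0.460500]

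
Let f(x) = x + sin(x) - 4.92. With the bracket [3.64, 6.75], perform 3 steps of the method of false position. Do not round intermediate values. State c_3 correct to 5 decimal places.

f(3.640000) = -1.758027, f(6.750000) = 2.280044
step 1: c = 4.993979, f(c) = -0.886636 < 0 → new bracket [4.993979, 6.750000]
step 2: c = 5.485646, f(c) = -0.149994 < 0 → new bracket [5.485646, 6.750000]
step 3: c = 5.563688, f(c) = -0.015319 < 0 → new bracket [5.563688, 6.750000]

5.56369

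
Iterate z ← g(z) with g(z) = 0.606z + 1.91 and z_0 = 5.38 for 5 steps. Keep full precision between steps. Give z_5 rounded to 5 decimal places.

4.89122

z_1 = g(5.380000) = 5.170280
z_2 = g(5.170280) = 5.043190
z_3 = g(5.043190) = 4.966173
z_4 = g(4.966173) = 4.919501
z_5 = g(4.919501) = 4.891217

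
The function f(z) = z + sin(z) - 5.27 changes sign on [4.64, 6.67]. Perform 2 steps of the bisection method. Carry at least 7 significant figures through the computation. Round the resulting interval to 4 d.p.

f(4.640000) = -1.627381, f(6.670000) = 1.777240 (opposite signs)
step 1: m = 5.655000, f(m) = -0.202677 < 0 → root in [5.655000, 6.670000]
step 2: m = 6.162500, f(m) = 0.772107 > 0 → root in [5.655000, 6.162500]

[5.6550, 6.1625]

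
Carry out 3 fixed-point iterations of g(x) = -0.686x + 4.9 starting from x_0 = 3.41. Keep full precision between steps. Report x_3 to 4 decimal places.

2.7437

x_1 = g(3.410000) = 2.560740
x_2 = g(2.560740) = 3.143332
x_3 = g(3.143332) = 2.743674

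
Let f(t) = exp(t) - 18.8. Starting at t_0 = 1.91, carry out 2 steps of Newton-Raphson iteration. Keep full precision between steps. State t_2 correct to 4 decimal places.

f'(t) = exp(t)
t_0 = 1.910000: f = -12.046911, f' = 6.753089 → t_1 = 1.910000 - (-12.046911)/(6.753089) = 3.693911
t_1 = 3.693911: f = 21.401780, f' = 40.201780 → t_2 = 3.693911 - (21.401780)/(40.201780) = 3.161552

3.1616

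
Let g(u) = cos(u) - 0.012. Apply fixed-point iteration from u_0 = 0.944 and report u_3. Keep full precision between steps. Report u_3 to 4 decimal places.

u_1 = g(0.944000) = 0.574553
u_2 = g(0.574553) = 0.827435
u_3 = g(0.827435) = 0.664766

0.6648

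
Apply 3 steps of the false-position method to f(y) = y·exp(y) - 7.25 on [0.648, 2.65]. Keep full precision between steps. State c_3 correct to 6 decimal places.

1.342409

f(0.648000) = -6.011210, f(2.650000) = 30.258202
step 1: c = 0.979807, f(c) = -4.639851 < 0 → new bracket [0.979807, 2.650000]
step 2: c = 1.201867, f(c) = -3.252208 < 0 → new bracket [1.201867, 2.650000]
step 3: c = 1.342409, f(c) = -2.110918 < 0 → new bracket [1.342409, 2.650000]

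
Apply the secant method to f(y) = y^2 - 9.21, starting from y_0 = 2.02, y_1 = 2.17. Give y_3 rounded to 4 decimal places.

3.0013

f(y_0) = -5.129600, f(y_1) = -4.501100
y_2 = 2.170000 - (-4.501100)·(2.170000 - 2.020000)/(-4.501100 - (-5.129600)) = 3.244248; f(y_2) = 1.315146
y_3 = 3.244248 - (1.315146)·(3.244248 - 2.170000)/(1.315146 - (-4.501100)) = 3.001343; f(y_3) = -0.201937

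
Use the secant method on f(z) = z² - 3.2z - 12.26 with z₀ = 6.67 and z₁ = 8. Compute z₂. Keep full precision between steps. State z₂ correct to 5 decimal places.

5.72101

f(z_0) = 10.884900, f(z_1) = 26.140000
z_2 = 8.000000 - (26.140000)·(8.000000 - 6.670000)/(26.140000 - (10.884900)) = 5.721011; f(z_2) = 2.162734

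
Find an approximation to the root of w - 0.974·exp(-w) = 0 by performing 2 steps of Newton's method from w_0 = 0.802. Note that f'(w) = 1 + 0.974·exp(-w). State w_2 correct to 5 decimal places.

0.55764

w_0 = 0.802000: f = 0.365228, f' = 1.436772 → w_1 = 0.802000 - (0.365228)/(1.436772) = 0.547800
w_1 = 0.547800: f = -0.015387, f' = 1.563187 → w_2 = 0.547800 - (-0.015387)/(1.563187) = 0.557643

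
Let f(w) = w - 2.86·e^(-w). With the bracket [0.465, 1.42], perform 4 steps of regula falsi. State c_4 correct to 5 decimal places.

f(0.465000) = -1.331466, f(1.420000) = 0.728698
step 1: c = 1.082208, f(c) = 0.113107 > 0 → new bracket [0.465000, 1.082208]
step 2: c = 1.033882, f(c) = 0.016798 > 0 → new bracket [0.465000, 1.033882]
step 3: c = 1.026794, f(c) = 0.002476 > 0 → new bracket [0.465000, 1.026794]
step 4: c = 1.025752, f(c) = 0.000365 > 0 → new bracket [0.465000, 1.025752]

1.02575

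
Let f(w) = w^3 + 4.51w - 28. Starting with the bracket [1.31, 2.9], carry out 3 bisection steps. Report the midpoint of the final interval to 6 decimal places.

2.601875

f(1.310000) = -19.843809, f(2.900000) = 9.468000 (opposite signs)
step 1: m = 2.105000, f(m) = -9.179142 < 0 → root in [2.105000, 2.900000]
step 2: m = 2.502500, f(m) = -1.041803 < 0 → root in [2.502500, 2.900000]
step 3: m = 2.701250, f(m) = 3.892988 > 0 → root in [2.502500, 2.701250]
Midpoint of [2.502500, 2.701250] = 2.601875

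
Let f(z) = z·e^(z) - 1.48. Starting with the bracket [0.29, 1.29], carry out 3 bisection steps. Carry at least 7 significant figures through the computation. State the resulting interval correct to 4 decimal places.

f(0.290000) = -1.092436, f(1.290000) = 3.206295 (opposite signs)
step 1: m = 0.790000, f(m) = 0.260683 > 0 → root in [0.290000, 0.790000]
step 2: m = 0.540000, f(m) = -0.553356 < 0 → root in [0.540000, 0.790000]
step 3: m = 0.665000, f(m) = -0.186914 < 0 → root in [0.665000, 0.790000]

[0.6650, 0.7900]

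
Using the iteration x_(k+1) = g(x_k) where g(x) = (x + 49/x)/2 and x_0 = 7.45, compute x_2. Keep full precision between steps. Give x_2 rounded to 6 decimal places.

7.000013

x_1 = g(7.450000) = 7.013591
x_2 = g(7.013591) = 7.000013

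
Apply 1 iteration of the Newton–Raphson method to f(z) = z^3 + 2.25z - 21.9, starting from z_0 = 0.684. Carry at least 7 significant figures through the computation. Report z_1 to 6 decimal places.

f'(z) = 3z^2 + 2.25
z_0 = 0.684000: f = -20.040986, f' = 3.653568 → z_1 = 0.684000 - (-20.040986)/(3.653568) = 6.169319

6.169319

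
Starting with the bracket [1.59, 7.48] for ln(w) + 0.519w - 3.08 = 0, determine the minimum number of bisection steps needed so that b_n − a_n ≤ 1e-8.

Initial width b − a = 7.48 − 1.59 = 5.890000.
After n steps the width is (b−a)/2^n; need (b−a)/2^n ≤ 1e-8.
So n ≥ log₂(5.890000/1e-8) = log₂(589000000.0000) ≈ 29.1337.
Hence n = 30.

30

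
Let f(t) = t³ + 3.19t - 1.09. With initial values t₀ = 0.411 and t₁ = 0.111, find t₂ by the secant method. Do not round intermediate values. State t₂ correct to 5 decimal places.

0.32598

f(t_0) = 0.290517, f(t_1) = -0.734542
t_2 = 0.111000 - (-0.734542)·(0.111000 - 0.411000)/(-0.734542 - (0.290517)) = 0.325976; f(t_2) = -0.015499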